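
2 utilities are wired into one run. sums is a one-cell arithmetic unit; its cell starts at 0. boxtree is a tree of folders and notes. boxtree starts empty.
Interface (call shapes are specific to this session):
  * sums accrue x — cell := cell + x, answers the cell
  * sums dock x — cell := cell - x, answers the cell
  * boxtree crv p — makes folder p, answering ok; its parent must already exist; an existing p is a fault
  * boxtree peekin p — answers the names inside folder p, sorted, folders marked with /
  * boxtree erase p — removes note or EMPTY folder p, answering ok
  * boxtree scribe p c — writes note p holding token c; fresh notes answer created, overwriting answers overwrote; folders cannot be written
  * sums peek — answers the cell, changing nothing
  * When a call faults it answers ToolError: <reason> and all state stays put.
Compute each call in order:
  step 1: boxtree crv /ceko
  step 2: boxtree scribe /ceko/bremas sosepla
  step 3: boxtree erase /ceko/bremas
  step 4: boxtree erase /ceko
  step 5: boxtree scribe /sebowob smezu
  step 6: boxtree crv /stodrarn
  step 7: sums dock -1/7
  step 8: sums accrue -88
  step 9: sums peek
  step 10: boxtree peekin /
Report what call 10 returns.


Answer: [sebowob, stodrarn/]

Derivation:
I invoke boxtree crv passing p→/ceko, which returns ok.
Next I call boxtree scribe passing p→/ceko/bremas, c→sosepla, giving created.
Next I call boxtree erase passing p→/ceko/bremas, yielding ok.
Invoking boxtree erase passing p→/ceko, and get ok.
I call boxtree scribe passing p→/sebowob, c→smezu, and observe created.
I call boxtree crv passing p→/stodrarn, which returns ok.
Then sums dock passing x→-1/7, and observe 1/7.
Invoking sums accrue passing x→-88, giving -615/7.
Now I run sums peek, — result: -615/7.
Using boxtree peekin passing p→/, and see [sebowob, stodrarn/].


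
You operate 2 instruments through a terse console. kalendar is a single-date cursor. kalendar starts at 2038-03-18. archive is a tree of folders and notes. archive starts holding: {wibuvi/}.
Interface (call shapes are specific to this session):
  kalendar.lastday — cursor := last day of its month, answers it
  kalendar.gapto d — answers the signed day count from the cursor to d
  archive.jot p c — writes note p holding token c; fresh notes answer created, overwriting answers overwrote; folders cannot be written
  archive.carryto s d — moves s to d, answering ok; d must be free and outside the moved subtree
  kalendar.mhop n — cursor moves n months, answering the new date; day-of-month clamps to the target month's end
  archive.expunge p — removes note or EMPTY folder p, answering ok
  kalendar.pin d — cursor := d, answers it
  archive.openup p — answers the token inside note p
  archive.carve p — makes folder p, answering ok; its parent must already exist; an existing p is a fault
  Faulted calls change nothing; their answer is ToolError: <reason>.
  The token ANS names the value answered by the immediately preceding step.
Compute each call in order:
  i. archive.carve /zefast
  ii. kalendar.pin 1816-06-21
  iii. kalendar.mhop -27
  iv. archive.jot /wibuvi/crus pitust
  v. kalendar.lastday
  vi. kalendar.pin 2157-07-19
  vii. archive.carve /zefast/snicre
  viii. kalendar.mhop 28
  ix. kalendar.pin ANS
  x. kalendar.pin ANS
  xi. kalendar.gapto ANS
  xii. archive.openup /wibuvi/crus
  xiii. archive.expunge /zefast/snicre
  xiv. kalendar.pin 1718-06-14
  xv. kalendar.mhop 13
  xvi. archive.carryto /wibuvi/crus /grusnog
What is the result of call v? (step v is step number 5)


% 1. archive.carve(/zefast) -> ok
% 2. kalendar.pin(1816-06-21) -> 1816-06-21
% 3. kalendar.mhop(-27) -> 1814-03-21
% 4. archive.jot(/wibuvi/crus, pitust) -> created
% 5. kalendar.lastday() -> 1814-03-31
% 6. kalendar.pin(2157-07-19) -> 2157-07-19
% 7. archive.carve(/zefast/snicre) -> ok
% 8. kalendar.mhop(28) -> 2159-11-19
% 9. kalendar.pin(ANS) -> 2159-11-19
% 10. kalendar.pin(ANS) -> 2159-11-19
% 11. kalendar.gapto(ANS) -> 0
% 12. archive.openup(/wibuvi/crus) -> pitust
% 13. archive.expunge(/zefast/snicre) -> ok
% 14. kalendar.pin(1718-06-14) -> 1718-06-14
% 15. kalendar.mhop(13) -> 1719-07-14
% 16. archive.carryto(/wibuvi/crus, /grusnog) -> ok

Answer: 1814-03-31


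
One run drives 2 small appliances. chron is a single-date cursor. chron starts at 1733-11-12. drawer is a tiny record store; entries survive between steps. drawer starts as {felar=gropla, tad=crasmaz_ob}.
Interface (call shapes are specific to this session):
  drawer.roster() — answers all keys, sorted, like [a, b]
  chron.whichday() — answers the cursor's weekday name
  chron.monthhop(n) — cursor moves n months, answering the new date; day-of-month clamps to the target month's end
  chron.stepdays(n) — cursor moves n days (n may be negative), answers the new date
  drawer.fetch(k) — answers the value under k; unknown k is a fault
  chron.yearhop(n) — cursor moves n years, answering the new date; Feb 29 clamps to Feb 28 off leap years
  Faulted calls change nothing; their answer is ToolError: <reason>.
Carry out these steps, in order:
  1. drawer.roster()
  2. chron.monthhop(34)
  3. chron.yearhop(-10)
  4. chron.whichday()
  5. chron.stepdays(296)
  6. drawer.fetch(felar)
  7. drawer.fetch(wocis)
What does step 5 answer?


Answer: 1727-07-05

Derivation:
;; 1. drawer.roster() => [felar, tad]
;; 2. chron.monthhop(34) => 1736-09-12
;; 3. chron.yearhop(-10) => 1726-09-12
;; 4. chron.whichday() => Thursday
;; 5. chron.stepdays(296) => 1727-07-05
;; 6. drawer.fetch(felar) => gropla
;; 7. drawer.fetch(wocis) => ToolError: no such key wocis


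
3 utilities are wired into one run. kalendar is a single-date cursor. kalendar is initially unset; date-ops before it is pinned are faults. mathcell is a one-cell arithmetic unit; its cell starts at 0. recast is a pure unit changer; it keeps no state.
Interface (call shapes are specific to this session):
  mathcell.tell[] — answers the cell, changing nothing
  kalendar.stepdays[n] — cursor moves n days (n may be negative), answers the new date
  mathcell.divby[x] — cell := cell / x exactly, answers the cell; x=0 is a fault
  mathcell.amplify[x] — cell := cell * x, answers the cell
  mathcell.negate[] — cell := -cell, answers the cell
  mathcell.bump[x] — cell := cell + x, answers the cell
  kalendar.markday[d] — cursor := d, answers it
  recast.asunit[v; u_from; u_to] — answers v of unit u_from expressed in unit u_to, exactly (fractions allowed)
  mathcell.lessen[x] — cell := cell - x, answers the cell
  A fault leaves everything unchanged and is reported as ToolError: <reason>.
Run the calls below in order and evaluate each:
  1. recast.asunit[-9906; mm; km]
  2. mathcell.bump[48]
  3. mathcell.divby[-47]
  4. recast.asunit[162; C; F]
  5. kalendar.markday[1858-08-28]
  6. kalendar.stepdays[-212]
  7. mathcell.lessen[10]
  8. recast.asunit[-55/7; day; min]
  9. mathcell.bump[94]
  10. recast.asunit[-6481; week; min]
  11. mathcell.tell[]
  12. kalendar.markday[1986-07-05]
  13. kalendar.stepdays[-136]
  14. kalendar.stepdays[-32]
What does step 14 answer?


;; asunit(v='-9906', u_from='mm', u_to='km') => -4953/500000
;; bump(x='48') => 48
;; divby(x='-47') => -48/47
;; asunit(v='162', u_from='C', u_to='F') => 1618/5
;; markday(d='1858-08-28') => 1858-08-28
;; stepdays(n='-212') => 1858-01-28
;; lessen(x='10') => -518/47
;; asunit(v='-55/7', u_from='day', u_to='min') => -79200/7
;; bump(x='94') => 3900/47
;; asunit(v='-6481', u_from='week', u_to='min') => -65328480
;; tell() => 3900/47
;; markday(d='1986-07-05') => 1986-07-05
;; stepdays(n='-136') => 1986-02-19
;; stepdays(n='-32') => 1986-01-18

Answer: 1986-01-18


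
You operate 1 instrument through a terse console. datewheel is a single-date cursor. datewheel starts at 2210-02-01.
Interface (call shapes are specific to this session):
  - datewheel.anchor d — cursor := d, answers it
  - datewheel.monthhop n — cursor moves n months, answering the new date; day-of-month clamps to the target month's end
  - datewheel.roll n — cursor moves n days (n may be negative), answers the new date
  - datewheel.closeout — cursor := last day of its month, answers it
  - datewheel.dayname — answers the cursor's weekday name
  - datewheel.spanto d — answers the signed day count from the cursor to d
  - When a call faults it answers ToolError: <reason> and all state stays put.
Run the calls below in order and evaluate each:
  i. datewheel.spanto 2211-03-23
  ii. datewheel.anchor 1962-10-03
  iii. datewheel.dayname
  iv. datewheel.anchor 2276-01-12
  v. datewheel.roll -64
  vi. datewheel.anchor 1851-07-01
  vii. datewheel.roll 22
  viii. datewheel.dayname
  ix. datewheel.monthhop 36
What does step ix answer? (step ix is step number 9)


·→ datewheel.spanto(d='2211-03-23')
·← 415
·→ datewheel.anchor(d='1962-10-03')
·← 1962-10-03
·→ datewheel.dayname()
·← Wednesday
·→ datewheel.anchor(d='2276-01-12')
·← 2276-01-12
·→ datewheel.roll(n='-64')
·← 2275-11-09
·→ datewheel.anchor(d='1851-07-01')
·← 1851-07-01
·→ datewheel.roll(n='22')
·← 1851-07-23
·→ datewheel.dayname()
·← Wednesday
·→ datewheel.monthhop(n='36')
·← 1854-07-23

Answer: 1854-07-23


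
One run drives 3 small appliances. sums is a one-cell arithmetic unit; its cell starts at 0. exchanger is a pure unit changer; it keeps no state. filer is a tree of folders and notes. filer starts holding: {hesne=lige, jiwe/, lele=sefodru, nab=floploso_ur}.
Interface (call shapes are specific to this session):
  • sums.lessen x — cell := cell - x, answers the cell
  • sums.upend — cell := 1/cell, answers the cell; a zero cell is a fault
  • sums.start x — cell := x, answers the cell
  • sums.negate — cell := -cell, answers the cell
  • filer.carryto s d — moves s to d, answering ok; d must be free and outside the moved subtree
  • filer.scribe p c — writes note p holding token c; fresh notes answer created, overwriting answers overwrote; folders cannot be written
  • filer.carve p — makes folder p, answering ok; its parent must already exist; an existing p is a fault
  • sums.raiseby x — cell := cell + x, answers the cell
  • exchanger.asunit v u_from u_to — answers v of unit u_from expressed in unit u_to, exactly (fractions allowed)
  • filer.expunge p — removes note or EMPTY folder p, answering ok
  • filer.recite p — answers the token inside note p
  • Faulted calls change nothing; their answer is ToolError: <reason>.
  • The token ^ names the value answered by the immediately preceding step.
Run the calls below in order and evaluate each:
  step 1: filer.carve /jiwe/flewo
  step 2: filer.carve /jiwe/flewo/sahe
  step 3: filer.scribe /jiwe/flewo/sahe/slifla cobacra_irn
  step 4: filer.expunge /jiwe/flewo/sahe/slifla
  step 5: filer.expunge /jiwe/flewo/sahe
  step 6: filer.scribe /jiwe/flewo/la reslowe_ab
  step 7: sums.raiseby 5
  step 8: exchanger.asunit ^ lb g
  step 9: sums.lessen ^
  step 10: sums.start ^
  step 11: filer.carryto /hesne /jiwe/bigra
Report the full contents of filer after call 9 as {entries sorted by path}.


! filer.carve(/jiwe/flewo) => ok
! filer.carve(/jiwe/flewo/sahe) => ok
! filer.scribe(/jiwe/flewo/sahe/slifla, cobacra_irn) => created
! filer.expunge(/jiwe/flewo/sahe/slifla) => ok
! filer.expunge(/jiwe/flewo/sahe) => ok
! filer.scribe(/jiwe/flewo/la, reslowe_ab) => created
! sums.raiseby(5) => 5
! exchanger.asunit(^, lb, g) => 45359237/20000
! sums.lessen(^) => -45259237/20000
! sums.start(^) => -45259237/20000
! filer.carryto(/hesne, /jiwe/bigra) => ok

Answer: {hesne=lige, jiwe/, jiwe/flewo/, jiwe/flewo/la=reslowe_ab, lele=sefodru, nab=floploso_ur}


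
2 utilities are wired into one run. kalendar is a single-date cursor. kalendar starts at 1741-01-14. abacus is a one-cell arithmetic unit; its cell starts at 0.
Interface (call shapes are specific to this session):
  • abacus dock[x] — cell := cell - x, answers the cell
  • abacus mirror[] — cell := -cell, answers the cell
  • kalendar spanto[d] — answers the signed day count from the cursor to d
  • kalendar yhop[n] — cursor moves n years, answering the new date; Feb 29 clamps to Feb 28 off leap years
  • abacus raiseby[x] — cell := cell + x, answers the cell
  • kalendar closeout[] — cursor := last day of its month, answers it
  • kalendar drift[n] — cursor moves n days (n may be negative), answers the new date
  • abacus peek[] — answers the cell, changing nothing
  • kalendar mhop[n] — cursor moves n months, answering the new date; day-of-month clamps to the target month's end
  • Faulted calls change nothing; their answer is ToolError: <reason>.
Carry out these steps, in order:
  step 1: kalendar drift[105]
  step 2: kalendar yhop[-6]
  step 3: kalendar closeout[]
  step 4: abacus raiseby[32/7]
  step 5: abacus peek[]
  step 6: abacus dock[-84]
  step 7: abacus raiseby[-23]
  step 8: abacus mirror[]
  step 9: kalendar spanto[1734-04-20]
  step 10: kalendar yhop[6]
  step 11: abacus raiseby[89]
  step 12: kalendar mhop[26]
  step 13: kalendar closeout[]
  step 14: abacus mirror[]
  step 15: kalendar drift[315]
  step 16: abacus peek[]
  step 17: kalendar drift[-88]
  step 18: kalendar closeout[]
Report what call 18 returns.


Invoking kalendar drift using n: 105, and observe 1741-04-29.
I call kalendar yhop using n: -6, which returns 1735-04-29.
I try kalendar closeout, → 1735-04-30.
Next I call abacus raiseby using x: 32/7, → 32/7.
Now I run abacus peek, and get 32/7.
Using abacus dock using x: -84, giving 620/7.
Next I call abacus raiseby using x: -23, — result: 459/7.
Now I run abacus mirror(), — result: -459/7.
I invoke kalendar spanto using d: 1734-04-20, yielding -375.
I invoke kalendar yhop using n: 6, and see 1741-04-30.
I run abacus raiseby using x: 89, giving 164/7.
I invoke kalendar mhop using n: 26, → 1743-06-30.
I run kalendar closeout(), → 1743-06-30.
Using abacus mirror(), giving -164/7.
I try kalendar drift using n: 315, and see 1744-05-10.
I run abacus peek: -164/7.
Then kalendar drift using n: -88, and observe 1744-02-12.
Now I run kalendar closeout(), — result: 1744-02-29.

Answer: 1744-02-29


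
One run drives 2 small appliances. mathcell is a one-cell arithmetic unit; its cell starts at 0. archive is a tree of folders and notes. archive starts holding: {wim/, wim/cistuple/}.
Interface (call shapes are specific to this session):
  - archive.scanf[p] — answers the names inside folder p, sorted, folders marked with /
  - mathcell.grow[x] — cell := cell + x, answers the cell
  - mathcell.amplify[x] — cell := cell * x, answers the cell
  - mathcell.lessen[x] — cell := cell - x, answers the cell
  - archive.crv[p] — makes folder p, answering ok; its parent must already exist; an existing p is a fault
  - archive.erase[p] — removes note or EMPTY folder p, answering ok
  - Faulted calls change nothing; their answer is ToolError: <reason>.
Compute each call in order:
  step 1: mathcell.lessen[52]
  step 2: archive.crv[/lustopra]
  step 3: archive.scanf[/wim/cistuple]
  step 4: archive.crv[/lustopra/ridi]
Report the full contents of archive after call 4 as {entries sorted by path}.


·→ mathcell.lessen(x=52)
·← -52
·→ archive.crv(p=/lustopra)
·← ok
·→ archive.scanf(p=/wim/cistuple)
·← []
·→ archive.crv(p=/lustopra/ridi)
·← ok

Answer: {lustopra/, lustopra/ridi/, wim/, wim/cistuple/}


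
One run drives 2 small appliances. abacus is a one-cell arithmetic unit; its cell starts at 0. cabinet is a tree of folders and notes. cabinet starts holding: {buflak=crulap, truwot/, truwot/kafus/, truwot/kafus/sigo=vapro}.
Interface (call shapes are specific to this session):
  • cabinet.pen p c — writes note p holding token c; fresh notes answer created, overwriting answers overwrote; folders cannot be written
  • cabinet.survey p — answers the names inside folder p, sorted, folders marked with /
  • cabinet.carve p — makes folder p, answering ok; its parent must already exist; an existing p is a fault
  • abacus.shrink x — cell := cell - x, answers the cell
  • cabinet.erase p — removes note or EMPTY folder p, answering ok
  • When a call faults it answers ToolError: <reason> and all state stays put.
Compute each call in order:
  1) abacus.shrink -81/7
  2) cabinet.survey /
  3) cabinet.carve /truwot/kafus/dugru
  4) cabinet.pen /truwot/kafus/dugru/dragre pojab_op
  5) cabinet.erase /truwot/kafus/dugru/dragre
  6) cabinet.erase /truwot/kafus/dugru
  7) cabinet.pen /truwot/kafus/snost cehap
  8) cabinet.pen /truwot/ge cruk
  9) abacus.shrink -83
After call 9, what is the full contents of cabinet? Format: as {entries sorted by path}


→ abacus.shrink(x: -81/7)
← 81/7
→ cabinet.survey(p: /)
← [buflak, truwot/]
→ cabinet.carve(p: /truwot/kafus/dugru)
← ok
→ cabinet.pen(p: /truwot/kafus/dugru/dragre, c: pojab_op)
← created
→ cabinet.erase(p: /truwot/kafus/dugru/dragre)
← ok
→ cabinet.erase(p: /truwot/kafus/dugru)
← ok
→ cabinet.pen(p: /truwot/kafus/snost, c: cehap)
← created
→ cabinet.pen(p: /truwot/ge, c: cruk)
← created
→ abacus.shrink(x: -83)
← 662/7

Answer: {buflak=crulap, truwot/, truwot/ge=cruk, truwot/kafus/, truwot/kafus/sigo=vapro, truwot/kafus/snost=cehap}


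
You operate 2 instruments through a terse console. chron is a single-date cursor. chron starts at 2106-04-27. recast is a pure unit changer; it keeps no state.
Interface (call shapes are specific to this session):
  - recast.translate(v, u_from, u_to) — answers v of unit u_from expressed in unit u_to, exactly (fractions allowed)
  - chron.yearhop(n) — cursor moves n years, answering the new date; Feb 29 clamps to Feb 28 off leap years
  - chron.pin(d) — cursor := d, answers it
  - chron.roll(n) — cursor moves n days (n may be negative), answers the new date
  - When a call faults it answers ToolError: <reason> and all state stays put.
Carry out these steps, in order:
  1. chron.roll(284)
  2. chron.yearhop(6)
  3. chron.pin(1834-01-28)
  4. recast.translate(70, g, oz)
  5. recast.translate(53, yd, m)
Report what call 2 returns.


I run roll with n='284', and see 2107-02-05.
I invoke yearhop with n='6', yielding 2113-02-05.
Using pin with d='1834-01-28', and see 1834-01-28.
Then translate with v='70', u_from='g', u_to='oz', giving 16000000/6479891.
I use translate with v='53', u_from='yd', u_to='m', — result: 60579/1250.

Answer: 2113-02-05


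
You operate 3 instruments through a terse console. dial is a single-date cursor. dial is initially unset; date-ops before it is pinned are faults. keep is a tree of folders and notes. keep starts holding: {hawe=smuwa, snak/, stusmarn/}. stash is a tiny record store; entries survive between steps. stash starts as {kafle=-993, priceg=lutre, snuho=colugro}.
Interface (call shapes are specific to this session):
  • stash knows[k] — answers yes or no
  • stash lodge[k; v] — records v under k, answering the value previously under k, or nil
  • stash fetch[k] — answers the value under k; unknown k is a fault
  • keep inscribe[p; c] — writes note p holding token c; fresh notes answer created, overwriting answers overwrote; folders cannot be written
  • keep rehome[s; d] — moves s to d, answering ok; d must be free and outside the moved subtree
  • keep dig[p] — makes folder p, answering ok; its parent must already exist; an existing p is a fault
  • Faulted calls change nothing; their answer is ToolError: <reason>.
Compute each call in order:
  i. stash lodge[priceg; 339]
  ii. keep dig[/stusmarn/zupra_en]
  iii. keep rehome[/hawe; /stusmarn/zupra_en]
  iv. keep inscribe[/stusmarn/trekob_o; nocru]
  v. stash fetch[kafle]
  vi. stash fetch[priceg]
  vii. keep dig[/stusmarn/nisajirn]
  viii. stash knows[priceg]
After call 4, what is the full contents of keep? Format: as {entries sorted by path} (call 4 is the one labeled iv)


>>> stash lodge k=priceg v=339
  lutre
>>> keep dig p=/stusmarn/zupra_en
  ok
>>> keep rehome s=/hawe d=/stusmarn/zupra_en
  ToolError: exists
>>> keep inscribe p=/stusmarn/trekob_o c=nocru
  created
>>> stash fetch k=kafle
  -993
>>> stash fetch k=priceg
  339
>>> keep dig p=/stusmarn/nisajirn
  ok
>>> stash knows k=priceg
  yes

Answer: {hawe=smuwa, snak/, stusmarn/, stusmarn/trekob_o=nocru, stusmarn/zupra_en/}


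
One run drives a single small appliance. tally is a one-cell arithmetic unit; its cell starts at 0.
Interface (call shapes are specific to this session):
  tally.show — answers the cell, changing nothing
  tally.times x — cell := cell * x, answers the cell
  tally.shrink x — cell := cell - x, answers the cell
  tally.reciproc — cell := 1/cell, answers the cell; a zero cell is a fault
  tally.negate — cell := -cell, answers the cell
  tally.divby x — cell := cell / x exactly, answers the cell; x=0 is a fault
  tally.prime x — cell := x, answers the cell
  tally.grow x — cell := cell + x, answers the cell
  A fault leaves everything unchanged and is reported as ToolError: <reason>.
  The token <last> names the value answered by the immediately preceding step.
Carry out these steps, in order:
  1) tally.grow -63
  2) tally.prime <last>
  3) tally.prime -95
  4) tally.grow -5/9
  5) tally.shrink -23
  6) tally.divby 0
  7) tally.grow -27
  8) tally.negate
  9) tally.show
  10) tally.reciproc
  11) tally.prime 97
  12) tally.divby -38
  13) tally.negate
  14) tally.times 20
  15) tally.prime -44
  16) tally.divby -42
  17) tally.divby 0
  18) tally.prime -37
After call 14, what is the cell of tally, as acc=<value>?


→ tally.grow(x: -63)
← -63
→ tally.prime(x: <last>)
← -63
→ tally.prime(x: -95)
← -95
→ tally.grow(x: -5/9)
← -860/9
→ tally.shrink(x: -23)
← -653/9
→ tally.divby(x: 0)
← ToolError: division by zero
→ tally.grow(x: -27)
← -896/9
→ tally.negate()
← 896/9
→ tally.show()
← 896/9
→ tally.reciproc()
← 9/896
→ tally.prime(x: 97)
← 97
→ tally.divby(x: -38)
← -97/38
→ tally.negate()
← 97/38
→ tally.times(x: 20)
← 970/19
→ tally.prime(x: -44)
← -44
→ tally.divby(x: -42)
← 22/21
→ tally.divby(x: 0)
← ToolError: division by zero
→ tally.prime(x: -37)
← -37

Answer: acc=970/19


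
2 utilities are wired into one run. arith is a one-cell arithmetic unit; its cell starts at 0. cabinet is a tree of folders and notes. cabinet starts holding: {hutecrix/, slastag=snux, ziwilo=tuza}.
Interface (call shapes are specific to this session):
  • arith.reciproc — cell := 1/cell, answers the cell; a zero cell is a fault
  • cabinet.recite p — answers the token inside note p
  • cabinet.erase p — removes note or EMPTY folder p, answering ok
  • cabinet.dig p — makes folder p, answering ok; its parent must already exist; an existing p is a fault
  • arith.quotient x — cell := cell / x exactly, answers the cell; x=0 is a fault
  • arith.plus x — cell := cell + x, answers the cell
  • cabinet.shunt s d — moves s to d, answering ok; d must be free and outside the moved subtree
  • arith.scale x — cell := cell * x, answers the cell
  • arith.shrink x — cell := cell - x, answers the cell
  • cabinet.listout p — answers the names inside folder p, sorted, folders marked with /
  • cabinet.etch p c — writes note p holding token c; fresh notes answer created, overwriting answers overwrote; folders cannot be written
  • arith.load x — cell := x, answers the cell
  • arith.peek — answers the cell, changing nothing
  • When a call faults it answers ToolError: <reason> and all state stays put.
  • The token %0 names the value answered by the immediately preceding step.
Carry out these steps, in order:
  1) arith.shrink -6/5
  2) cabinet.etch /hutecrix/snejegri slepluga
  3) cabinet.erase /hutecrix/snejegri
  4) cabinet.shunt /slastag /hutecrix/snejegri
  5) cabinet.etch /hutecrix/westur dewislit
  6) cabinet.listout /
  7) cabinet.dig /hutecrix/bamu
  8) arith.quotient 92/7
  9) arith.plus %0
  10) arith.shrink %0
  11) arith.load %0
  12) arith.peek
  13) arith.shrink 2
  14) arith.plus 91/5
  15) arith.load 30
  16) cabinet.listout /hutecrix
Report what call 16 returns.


# arith.shrink(x→-6/5) == 6/5
# cabinet.etch(p→/hutecrix/snejegri, c→slepluga) == created
# cabinet.erase(p→/hutecrix/snejegri) == ok
# cabinet.shunt(s→/slastag, d→/hutecrix/snejegri) == ok
# cabinet.etch(p→/hutecrix/westur, c→dewislit) == created
# cabinet.listout(p→/) == [hutecrix/, ziwilo]
# cabinet.dig(p→/hutecrix/bamu) == ok
# arith.quotient(x→92/7) == 21/230
# arith.plus(x→%0) == 21/115
# arith.shrink(x→%0) == 0
# arith.load(x→%0) == 0
# arith.peek() == 0
# arith.shrink(x→2) == -2
# arith.plus(x→91/5) == 81/5
# arith.load(x→30) == 30
# cabinet.listout(p→/hutecrix) == [bamu/, snejegri, westur]

Answer: [bamu/, snejegri, westur]


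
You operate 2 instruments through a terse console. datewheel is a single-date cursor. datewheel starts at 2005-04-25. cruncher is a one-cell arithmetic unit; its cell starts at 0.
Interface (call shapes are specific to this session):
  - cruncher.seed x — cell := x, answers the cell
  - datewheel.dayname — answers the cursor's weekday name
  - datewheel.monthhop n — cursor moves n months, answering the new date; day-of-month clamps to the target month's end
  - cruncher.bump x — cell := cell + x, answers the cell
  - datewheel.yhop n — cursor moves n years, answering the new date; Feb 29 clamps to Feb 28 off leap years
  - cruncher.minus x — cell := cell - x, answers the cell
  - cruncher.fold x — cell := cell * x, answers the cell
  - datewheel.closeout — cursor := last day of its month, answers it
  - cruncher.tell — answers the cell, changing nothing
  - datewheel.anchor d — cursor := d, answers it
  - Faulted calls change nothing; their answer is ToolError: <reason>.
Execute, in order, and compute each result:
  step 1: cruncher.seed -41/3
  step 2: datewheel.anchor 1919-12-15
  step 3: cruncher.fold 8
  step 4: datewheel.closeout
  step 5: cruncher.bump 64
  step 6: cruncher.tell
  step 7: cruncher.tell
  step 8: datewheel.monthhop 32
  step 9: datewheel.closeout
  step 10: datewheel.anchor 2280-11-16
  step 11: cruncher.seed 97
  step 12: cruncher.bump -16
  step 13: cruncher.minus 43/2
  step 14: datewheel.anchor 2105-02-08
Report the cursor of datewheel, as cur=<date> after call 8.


Answer: cur=1922-08-31

Derivation:
==> cruncher.seed(-41/3)
<== -41/3
==> datewheel.anchor(1919-12-15)
<== 1919-12-15
==> cruncher.fold(8)
<== -328/3
==> datewheel.closeout()
<== 1919-12-31
==> cruncher.bump(64)
<== -136/3
==> cruncher.tell()
<== -136/3
==> cruncher.tell()
<== -136/3
==> datewheel.monthhop(32)
<== 1922-08-31
==> datewheel.closeout()
<== 1922-08-31
==> datewheel.anchor(2280-11-16)
<== 2280-11-16
==> cruncher.seed(97)
<== 97
==> cruncher.bump(-16)
<== 81
==> cruncher.minus(43/2)
<== 119/2
==> datewheel.anchor(2105-02-08)
<== 2105-02-08


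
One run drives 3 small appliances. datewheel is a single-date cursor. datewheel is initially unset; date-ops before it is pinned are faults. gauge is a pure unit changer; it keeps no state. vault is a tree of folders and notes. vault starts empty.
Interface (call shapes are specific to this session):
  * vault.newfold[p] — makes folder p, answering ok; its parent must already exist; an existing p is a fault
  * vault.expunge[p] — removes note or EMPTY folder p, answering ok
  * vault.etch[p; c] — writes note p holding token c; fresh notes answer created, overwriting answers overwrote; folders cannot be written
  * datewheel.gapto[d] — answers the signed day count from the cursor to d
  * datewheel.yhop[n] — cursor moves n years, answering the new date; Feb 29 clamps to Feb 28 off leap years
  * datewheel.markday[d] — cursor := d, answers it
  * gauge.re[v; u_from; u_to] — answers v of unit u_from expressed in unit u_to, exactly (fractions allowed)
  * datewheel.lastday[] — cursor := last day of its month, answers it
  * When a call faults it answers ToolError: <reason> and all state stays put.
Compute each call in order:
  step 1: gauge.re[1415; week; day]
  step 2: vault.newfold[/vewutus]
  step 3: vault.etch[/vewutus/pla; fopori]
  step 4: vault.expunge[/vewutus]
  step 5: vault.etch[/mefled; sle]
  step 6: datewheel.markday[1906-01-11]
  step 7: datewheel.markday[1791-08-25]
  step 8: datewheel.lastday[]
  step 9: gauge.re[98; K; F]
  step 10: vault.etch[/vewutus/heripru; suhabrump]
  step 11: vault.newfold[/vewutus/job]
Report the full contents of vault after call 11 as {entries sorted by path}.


-> re(v→1415, u_from→week, u_to→day)
<- 9905
-> newfold(p→/vewutus)
<- ok
-> etch(p→/vewutus/pla, c→fopori)
<- created
-> expunge(p→/vewutus)
<- ToolError: not empty
-> etch(p→/mefled, c→sle)
<- created
-> markday(d→1906-01-11)
<- 1906-01-11
-> markday(d→1791-08-25)
<- 1791-08-25
-> lastday()
<- 1791-08-31
-> re(v→98, u_from→K, u_to→F)
<- -28327/100
-> etch(p→/vewutus/heripru, c→suhabrump)
<- created
-> newfold(p→/vewutus/job)
<- ok

Answer: {mefled=sle, vewutus/, vewutus/heripru=suhabrump, vewutus/job/, vewutus/pla=fopori}


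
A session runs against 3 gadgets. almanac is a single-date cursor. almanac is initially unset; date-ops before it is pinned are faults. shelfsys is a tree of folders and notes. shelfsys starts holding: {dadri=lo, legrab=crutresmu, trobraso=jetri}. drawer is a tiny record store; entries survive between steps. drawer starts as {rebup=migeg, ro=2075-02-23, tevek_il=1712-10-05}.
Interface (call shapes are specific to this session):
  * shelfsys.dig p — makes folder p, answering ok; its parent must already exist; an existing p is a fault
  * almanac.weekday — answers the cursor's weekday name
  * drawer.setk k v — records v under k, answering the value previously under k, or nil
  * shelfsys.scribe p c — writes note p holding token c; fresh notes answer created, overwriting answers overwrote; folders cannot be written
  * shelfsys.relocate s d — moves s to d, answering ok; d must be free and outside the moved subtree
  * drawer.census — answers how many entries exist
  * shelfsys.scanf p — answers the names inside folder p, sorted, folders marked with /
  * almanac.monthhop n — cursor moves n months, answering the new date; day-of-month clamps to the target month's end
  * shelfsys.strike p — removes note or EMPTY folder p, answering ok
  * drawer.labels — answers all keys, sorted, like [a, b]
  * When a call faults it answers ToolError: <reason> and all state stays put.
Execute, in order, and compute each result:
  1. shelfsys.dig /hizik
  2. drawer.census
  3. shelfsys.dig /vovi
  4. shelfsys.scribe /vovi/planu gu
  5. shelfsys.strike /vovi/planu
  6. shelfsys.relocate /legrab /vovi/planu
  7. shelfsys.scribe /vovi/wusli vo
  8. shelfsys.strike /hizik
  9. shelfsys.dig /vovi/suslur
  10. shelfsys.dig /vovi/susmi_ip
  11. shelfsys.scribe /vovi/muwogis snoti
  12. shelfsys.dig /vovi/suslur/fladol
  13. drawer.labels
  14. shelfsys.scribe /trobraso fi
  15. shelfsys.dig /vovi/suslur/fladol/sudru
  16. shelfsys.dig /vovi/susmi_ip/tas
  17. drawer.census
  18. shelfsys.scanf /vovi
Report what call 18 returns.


Answer: [muwogis, planu, suslur/, susmi_ip/, wusli]

Derivation:
CALL shelfsys.dig[p=/hizik]
RET  ok
CALL drawer.census[]
RET  3
CALL shelfsys.dig[p=/vovi]
RET  ok
CALL shelfsys.scribe[p=/vovi/planu; c=gu]
RET  created
CALL shelfsys.strike[p=/vovi/planu]
RET  ok
CALL shelfsys.relocate[s=/legrab; d=/vovi/planu]
RET  ok
CALL shelfsys.scribe[p=/vovi/wusli; c=vo]
RET  created
CALL shelfsys.strike[p=/hizik]
RET  ok
CALL shelfsys.dig[p=/vovi/suslur]
RET  ok
CALL shelfsys.dig[p=/vovi/susmi_ip]
RET  ok
CALL shelfsys.scribe[p=/vovi/muwogis; c=snoti]
RET  created
CALL shelfsys.dig[p=/vovi/suslur/fladol]
RET  ok
CALL drawer.labels[]
RET  [rebup, ro, tevek_il]
CALL shelfsys.scribe[p=/trobraso; c=fi]
RET  overwrote
CALL shelfsys.dig[p=/vovi/suslur/fladol/sudru]
RET  ok
CALL shelfsys.dig[p=/vovi/susmi_ip/tas]
RET  ok
CALL drawer.census[]
RET  3
CALL shelfsys.scanf[p=/vovi]
RET  [muwogis, planu, suslur/, susmi_ip/, wusli]


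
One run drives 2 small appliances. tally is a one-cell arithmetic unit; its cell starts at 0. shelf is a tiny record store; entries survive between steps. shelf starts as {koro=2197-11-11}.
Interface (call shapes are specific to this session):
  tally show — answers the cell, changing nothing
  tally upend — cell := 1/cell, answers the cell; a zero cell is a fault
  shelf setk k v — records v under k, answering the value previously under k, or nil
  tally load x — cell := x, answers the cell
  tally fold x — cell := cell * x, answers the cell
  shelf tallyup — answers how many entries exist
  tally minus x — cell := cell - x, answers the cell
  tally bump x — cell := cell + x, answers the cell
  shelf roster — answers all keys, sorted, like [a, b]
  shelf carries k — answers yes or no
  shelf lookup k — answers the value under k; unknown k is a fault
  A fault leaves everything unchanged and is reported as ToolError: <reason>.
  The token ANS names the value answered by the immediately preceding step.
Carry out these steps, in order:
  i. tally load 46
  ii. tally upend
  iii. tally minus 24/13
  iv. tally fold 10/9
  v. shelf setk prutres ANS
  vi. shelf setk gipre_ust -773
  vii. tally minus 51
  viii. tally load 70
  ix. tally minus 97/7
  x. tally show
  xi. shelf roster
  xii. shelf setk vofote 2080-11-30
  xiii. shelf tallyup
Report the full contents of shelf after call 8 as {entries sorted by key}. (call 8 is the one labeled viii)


Answer: {gipre_ust=-773, koro=2197-11-11, prutres=-5455/2691}

Derivation:
> tally load x: 46
[out] 46
> tally upend
[out] 1/46
> tally minus x: 24/13
[out] -1091/598
> tally fold x: 10/9
[out] -5455/2691
> shelf setk k: prutres v: ANS
[out] nil
> shelf setk k: gipre_ust v: -773
[out] nil
> tally minus x: 51
[out] -142696/2691
> tally load x: 70
[out] 70
> tally minus x: 97/7
[out] 393/7
> tally show
[out] 393/7
> shelf roster
[out] [gipre_ust, koro, prutres]
> shelf setk k: vofote v: 2080-11-30
[out] nil
> shelf tallyup
[out] 4


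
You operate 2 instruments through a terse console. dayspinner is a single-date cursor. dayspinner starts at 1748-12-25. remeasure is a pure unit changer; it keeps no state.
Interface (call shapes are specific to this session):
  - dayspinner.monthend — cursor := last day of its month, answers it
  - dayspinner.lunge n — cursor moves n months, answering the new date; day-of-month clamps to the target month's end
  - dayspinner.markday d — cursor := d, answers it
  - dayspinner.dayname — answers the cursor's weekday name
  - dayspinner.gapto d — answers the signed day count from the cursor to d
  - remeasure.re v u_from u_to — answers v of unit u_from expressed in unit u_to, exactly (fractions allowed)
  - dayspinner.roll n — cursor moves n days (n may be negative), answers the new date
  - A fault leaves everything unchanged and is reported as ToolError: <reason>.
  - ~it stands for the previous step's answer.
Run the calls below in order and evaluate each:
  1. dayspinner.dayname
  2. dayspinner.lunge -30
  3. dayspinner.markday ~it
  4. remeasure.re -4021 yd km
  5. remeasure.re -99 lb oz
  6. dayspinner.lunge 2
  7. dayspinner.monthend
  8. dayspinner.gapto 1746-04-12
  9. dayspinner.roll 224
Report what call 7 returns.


Answer: 1746-08-31

Derivation:
Next I call dayspinner.dayname, giving Wednesday.
I call dayspinner.lunge passing n: -30, and get 1746-06-25.
I try dayspinner.markday passing d: ~it, — result: 1746-06-25.
I call remeasure.re passing v: -4021, u_from: yd, u_to: km, and get -4596003/1250000.
I invoke remeasure.re passing v: -99, u_from: lb, u_to: oz, which returns -1584.
Now I run dayspinner.lunge passing n: 2, — result: 1746-08-25.
Using dayspinner.monthend(), giving 1746-08-31.
Using dayspinner.gapto passing d: 1746-04-12, and observe -141.
I try dayspinner.roll passing n: 224, and observe 1747-04-12.


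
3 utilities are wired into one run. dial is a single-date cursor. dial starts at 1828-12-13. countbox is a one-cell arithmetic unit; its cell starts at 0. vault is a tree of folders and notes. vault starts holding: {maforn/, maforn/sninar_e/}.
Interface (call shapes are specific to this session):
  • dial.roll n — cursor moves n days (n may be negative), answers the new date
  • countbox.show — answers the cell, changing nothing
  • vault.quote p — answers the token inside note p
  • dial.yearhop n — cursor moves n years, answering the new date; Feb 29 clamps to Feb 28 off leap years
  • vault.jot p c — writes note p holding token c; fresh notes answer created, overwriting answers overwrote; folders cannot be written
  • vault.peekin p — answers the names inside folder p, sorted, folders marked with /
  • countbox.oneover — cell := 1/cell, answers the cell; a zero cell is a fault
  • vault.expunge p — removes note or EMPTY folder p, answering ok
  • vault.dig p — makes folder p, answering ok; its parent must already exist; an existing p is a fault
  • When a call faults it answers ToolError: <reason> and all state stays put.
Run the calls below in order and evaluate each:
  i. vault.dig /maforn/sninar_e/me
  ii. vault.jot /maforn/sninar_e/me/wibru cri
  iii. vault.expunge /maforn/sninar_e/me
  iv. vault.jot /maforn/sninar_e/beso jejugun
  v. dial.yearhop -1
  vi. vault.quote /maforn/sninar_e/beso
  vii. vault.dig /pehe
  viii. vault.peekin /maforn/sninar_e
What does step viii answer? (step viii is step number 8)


Answer: [beso, me/]

Derivation:
// 1. vault.dig(/maforn/sninar_e/me) == ok
// 2. vault.jot(/maforn/sninar_e/me/wibru, cri) == created
// 3. vault.expunge(/maforn/sninar_e/me) == ToolError: not empty
// 4. vault.jot(/maforn/sninar_e/beso, jejugun) == created
// 5. dial.yearhop(-1) == 1827-12-13
// 6. vault.quote(/maforn/sninar_e/beso) == jejugun
// 7. vault.dig(/pehe) == ok
// 8. vault.peekin(/maforn/sninar_e) == [beso, me/]


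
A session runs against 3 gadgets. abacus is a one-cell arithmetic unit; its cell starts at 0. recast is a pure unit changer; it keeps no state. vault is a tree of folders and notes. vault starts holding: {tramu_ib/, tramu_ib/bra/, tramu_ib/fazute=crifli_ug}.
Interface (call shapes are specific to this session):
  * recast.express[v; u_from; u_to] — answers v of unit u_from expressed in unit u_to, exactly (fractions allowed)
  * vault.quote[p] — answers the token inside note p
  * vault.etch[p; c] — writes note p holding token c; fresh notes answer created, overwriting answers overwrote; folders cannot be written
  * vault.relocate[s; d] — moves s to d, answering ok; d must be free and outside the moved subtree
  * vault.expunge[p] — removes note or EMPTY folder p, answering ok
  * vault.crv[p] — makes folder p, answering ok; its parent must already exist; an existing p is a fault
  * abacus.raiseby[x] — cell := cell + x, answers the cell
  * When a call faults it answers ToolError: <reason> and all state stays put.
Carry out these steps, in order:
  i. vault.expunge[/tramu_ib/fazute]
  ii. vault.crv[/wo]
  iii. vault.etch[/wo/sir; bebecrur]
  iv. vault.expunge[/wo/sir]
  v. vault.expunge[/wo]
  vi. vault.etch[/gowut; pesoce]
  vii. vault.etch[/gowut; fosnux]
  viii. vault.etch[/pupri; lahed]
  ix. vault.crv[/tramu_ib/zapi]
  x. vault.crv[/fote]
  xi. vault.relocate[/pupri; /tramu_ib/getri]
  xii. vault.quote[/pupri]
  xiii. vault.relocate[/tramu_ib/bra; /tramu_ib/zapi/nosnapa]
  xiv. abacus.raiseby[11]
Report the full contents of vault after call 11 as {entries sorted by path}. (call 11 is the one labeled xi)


Answer: {fote/, gowut=fosnux, tramu_ib/, tramu_ib/bra/, tramu_ib/getri=lahed, tramu_ib/zapi/}

Derivation:
→ expunge(p: /tramu_ib/fazute)
← ok
→ crv(p: /wo)
← ok
→ etch(p: /wo/sir, c: bebecrur)
← created
→ expunge(p: /wo/sir)
← ok
→ expunge(p: /wo)
← ok
→ etch(p: /gowut, c: pesoce)
← created
→ etch(p: /gowut, c: fosnux)
← overwrote
→ etch(p: /pupri, c: lahed)
← created
→ crv(p: /tramu_ib/zapi)
← ok
→ crv(p: /fote)
← ok
→ relocate(s: /pupri, d: /tramu_ib/getri)
← ok
→ quote(p: /pupri)
← ToolError: not found
→ relocate(s: /tramu_ib/bra, d: /tramu_ib/zapi/nosnapa)
← ok
→ raiseby(x: 11)
← 11


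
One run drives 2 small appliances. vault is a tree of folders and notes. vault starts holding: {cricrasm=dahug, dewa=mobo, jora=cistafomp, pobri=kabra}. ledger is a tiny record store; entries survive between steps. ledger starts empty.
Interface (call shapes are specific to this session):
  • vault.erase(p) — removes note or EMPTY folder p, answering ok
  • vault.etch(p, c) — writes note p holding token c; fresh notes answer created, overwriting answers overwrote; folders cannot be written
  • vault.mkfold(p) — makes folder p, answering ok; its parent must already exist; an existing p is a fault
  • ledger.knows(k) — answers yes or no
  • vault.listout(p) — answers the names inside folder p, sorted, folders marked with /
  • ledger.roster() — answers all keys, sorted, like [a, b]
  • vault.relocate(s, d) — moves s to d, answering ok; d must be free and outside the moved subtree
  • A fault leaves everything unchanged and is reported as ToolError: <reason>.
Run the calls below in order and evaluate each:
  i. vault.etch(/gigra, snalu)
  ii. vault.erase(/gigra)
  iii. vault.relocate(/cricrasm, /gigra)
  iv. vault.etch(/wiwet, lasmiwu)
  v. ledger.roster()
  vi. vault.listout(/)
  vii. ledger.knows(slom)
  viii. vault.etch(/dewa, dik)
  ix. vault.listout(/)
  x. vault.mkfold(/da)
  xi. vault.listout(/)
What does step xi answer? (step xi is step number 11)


Answer: [da/, dewa, gigra, jora, pobri, wiwet]

Derivation:
I run vault.etch using p=/gigra, c=snalu, giving created.
Invoking vault.erase using p=/gigra, and get ok.
I invoke vault.relocate using s=/cricrasm, d=/gigra, and observe ok.
Calling vault.etch using p=/wiwet, c=lasmiwu, and get created.
Next I call ledger.roster, — result: [].
I try vault.listout using p=/, and observe [dewa, gigra, jora, pobri, wiwet].
I run ledger.knows using k=slom: no.
I call vault.etch using p=/dewa, c=dik, → overwrote.
I call vault.listout using p=/, yielding [dewa, gigra, jora, pobri, wiwet].
Calling vault.mkfold using p=/da: ok.
Next I call vault.listout using p=/, and get [da/, dewa, gigra, jora, pobri, wiwet].
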